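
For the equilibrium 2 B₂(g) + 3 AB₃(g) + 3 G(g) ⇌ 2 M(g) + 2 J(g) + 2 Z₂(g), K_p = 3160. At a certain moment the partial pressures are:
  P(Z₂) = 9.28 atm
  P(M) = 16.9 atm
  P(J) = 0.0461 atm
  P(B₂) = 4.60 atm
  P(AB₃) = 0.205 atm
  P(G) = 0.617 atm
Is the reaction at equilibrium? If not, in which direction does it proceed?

to the right

Q_p = P(M)²·P(J)²·P(Z₂)² / (P(B₂)²·P(AB₃)³·P(G)³) = (16.9)²·(0.0461)²·(9.28)² / ((4.60)²·(0.205)³·(0.617)³) = 1220
Q_p = 1220 < K_p = 3160, so the forward reaction proceeds.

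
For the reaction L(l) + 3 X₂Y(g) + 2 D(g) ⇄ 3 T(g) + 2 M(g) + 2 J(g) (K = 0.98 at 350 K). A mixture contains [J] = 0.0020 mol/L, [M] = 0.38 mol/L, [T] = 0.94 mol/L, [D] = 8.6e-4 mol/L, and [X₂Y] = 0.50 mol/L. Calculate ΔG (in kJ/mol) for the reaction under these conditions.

(L is a pure liquid — omitted from Q.)
Q = [T]³·[M]²·[J]² / ([X₂Y]³·[D]²) = (0.94)³·(0.38)²·(0.0020)² / ((0.50)³·(8.6e-4)²) = 5.19
ΔG = RT ln(Q/K) = (8.314 J mol⁻¹ K⁻¹)(350 K) × ln(5.19/0.98)
   = (2.910 kJ/mol)(1.667) = 4.85 kJ/mol
ΔG > 0, so the forward reaction is non-spontaneous (proceeds in reverse).

ΔG = 4.85 kJ/mol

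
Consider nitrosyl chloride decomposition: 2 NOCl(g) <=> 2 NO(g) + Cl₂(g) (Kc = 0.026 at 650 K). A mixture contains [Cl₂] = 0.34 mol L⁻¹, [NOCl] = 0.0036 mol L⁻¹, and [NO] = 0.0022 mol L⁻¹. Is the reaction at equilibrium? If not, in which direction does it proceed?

toward reactants

Qc = [NO]²·[Cl₂] / [NOCl]² = (0.0022)²·(0.34) / (0.0036)² = 0.13
Qc = 0.13 > Kc = 0.026, so the reverse reaction proceeds.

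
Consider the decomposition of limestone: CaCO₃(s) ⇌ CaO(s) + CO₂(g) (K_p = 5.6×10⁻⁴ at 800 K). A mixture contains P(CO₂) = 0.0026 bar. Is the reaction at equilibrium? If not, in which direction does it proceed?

(CaCO₃, CaO are pure solids — omitted from Q_p.)
Q_p = P(CO₂) = 0.0026
Q_p = 0.0026 > K_p = 5.6×10⁻⁴, so the reverse reaction proceeds.

reverse (toward reactants)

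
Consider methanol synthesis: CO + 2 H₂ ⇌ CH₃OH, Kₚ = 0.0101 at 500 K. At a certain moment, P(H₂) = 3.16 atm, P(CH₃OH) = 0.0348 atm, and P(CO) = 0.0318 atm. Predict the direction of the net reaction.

toward reactants

Qₚ = P(CH₃OH) / (P(CO)·P(H₂)²) = (0.0348) / ((0.0318)·(3.16)²) = 0.110
Qₚ = 0.110 > Kₚ = 0.0101, so the reverse reaction proceeds.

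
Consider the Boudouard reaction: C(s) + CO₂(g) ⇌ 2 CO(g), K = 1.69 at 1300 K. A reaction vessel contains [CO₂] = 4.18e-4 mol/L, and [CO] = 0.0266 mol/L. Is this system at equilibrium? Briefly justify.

yes, at equilibrium

(C is a pure solid — omitted from Q.)
Q = [CO]² / [CO₂] = (0.0266)² / (4.18e-4) = 1.69
Q = 1.69 = K; the system is at equilibrium.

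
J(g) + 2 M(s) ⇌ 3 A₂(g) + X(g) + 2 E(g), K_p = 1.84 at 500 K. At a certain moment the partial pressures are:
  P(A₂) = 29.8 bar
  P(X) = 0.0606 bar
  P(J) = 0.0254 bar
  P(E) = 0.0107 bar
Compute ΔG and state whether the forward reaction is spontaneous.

(M is a pure solid — omitted from Q_p.)
Q_p = P(A₂)³·P(X)·P(E)² / P(J) = (29.8)³·(0.0606)·(0.0107)² / (0.0254) = 7.23
ΔG = RT ln(Q_p/K_p) = (8.314 J mol⁻¹ K⁻¹)(500 K) × ln(7.23/1.84)
   = (4.157 kJ/mol)(1.368) = 5.69 kJ/mol
ΔG > 0, so the forward reaction is non-spontaneous (proceeds in reverse).

ΔG = 5.69 kJ/mol; the forward reaction is non-spontaneous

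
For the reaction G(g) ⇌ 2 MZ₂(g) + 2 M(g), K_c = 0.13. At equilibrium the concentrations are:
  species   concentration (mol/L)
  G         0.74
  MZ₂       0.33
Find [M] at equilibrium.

[M] = 0.94 mol/L

At equilibrium, K_c = [MZ₂]²·[M]² / [G] = 0.13.
(0.33)²·([M])² / (0.74) = 0.13
[M]² = 0.883 ⇒ [M] = 0.94 mol/L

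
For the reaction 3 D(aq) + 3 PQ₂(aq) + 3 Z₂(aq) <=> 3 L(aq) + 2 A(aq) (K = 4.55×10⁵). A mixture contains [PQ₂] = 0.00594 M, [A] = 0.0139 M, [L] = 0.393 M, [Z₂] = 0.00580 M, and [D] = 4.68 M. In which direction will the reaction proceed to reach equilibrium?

Q = [L]³·[A]² / ([D]³·[PQ₂]³·[Z₂]³) = (0.393)³·(0.0139)² / ((4.68)³·(0.00594)³·(0.00580)³) = 2.80×10⁶
Q = 2.80×10⁶ > K = 4.55×10⁵, so the reverse reaction proceeds.

reverse (toward reactants)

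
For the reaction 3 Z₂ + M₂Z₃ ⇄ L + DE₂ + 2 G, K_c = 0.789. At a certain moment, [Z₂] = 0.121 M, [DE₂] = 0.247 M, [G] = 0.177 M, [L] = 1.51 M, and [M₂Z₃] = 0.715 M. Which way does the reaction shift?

to the left

Q_c = [L]·[DE₂]·[G]² / ([Z₂]³·[M₂Z₃]) = (1.51)·(0.247)·(0.177)² / ((0.121)³·(0.715)) = 9.22
Q_c = 9.22 > K_c = 0.789, so the reverse reaction proceeds.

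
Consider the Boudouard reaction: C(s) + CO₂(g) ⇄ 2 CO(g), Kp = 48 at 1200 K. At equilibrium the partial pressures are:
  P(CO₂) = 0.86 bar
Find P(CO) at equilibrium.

P(CO) = 6.4 bar

(C is a pure solid — omitted from Kp.)
At equilibrium, Kp = P(CO)² / P(CO₂) = 48.
(P(CO))² / (0.86) = 48
P(CO)² = 41.3 ⇒ P(CO) = 6.4 bar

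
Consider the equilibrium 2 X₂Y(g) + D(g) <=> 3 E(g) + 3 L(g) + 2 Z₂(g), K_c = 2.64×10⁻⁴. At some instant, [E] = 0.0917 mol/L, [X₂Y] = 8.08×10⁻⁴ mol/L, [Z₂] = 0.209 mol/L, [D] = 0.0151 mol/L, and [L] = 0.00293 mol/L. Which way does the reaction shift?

Q_c = [E]³·[L]³·[Z₂]² / ([X₂Y]²·[D]) = (0.0917)³·(0.00293)³·(0.209)² / ((8.08×10⁻⁴)²·(0.0151)) = 8.59×10⁻⁵
Q_c = 8.59×10⁻⁵ < K_c = 2.64×10⁻⁴, so the forward reaction proceeds.

toward products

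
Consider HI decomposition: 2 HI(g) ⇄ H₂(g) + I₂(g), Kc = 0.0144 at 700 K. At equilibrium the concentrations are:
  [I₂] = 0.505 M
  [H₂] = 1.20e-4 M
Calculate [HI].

At equilibrium, Kc = [H₂]·[I₂] / [HI]² = 0.0144.
(1.20e-4)·(0.505) / ([HI])² = 0.0144
[HI]² = 0.00421 ⇒ [HI] = 0.0649 M

[HI] = 0.0649 M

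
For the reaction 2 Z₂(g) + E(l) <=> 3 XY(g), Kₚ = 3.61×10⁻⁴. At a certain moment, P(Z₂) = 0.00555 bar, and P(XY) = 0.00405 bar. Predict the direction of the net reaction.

(E is a pure liquid — omitted from Qₚ.)
Qₚ = P(XY)³ / P(Z₂)² = (0.00405)³ / (0.00555)² = 0.00216
Qₚ = 0.00216 > Kₚ = 3.61×10⁻⁴, so the reverse reaction proceeds.

in the reverse direction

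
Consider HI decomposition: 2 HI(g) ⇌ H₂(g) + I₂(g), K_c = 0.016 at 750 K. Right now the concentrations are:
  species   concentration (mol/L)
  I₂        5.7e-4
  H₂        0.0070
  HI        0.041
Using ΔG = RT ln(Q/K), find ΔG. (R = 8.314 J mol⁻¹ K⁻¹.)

ΔG = -11.9 kJ/mol

Q_c = [H₂]·[I₂] / [HI]² = (0.0070)·(5.7e-4) / (0.041)² = 0.00237
ΔG = RT ln(Q_c/K_c) = (8.314 J mol⁻¹ K⁻¹)(750 K) × ln(0.00237/0.016)
   = (6.236 kJ/mol)(-1.910) = -11.9 kJ/mol
ΔG < 0, so the forward reaction is spontaneous (proceeds forward).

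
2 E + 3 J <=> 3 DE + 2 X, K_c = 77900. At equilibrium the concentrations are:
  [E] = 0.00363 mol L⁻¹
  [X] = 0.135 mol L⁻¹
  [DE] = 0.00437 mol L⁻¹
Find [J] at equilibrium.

At equilibrium, K_c = [DE]³·[X]² / ([E]²·[J]³) = 77900.
(0.00437)³·(0.135)² / ((0.00363)²·([J])³) = 77900
[J]³ = 1.48×10⁻⁹ ⇒ [J] = 0.00114 mol L⁻¹

[J] = 0.00114 mol L⁻¹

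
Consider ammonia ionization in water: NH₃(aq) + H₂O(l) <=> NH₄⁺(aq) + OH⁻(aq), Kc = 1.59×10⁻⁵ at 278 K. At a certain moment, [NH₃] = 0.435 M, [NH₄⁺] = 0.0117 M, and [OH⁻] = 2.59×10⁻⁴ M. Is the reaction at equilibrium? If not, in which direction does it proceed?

(H₂O is a pure liquid — omitted from Qc.)
Qc = [NH₄⁺]·[OH⁻] / [NH₃] = (0.0117)·(2.59×10⁻⁴) / (0.435) = 6.97×10⁻⁶
Qc = 6.97×10⁻⁶ < Kc = 1.59×10⁻⁵, so the forward reaction proceeds.

to the right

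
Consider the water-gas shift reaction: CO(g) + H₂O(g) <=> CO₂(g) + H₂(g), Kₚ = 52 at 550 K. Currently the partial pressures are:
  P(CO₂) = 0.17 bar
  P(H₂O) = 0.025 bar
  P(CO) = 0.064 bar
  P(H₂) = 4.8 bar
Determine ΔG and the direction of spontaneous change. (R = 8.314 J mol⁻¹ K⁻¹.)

ΔG = 10.4 kJ/mol; the forward reaction is non-spontaneous

Qₚ = P(CO₂)·P(H₂) / (P(CO)·P(H₂O)) = (0.17)·(4.8) / ((0.064)·(0.025)) = 510
ΔG = RT ln(Qₚ/Kₚ) = (8.314 J mol⁻¹ K⁻¹)(550 K) × ln(510/52)
   = (4.573 kJ/mol)(2.283) = 10.4 kJ/mol
ΔG > 0, so the forward reaction is non-spontaneous (proceeds in reverse).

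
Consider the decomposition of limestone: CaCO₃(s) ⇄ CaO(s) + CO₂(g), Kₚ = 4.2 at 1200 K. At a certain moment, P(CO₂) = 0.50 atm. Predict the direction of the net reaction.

(CaCO₃, CaO are pure solids — omitted from Qₚ.)
Qₚ = P(CO₂) = 0.50
Qₚ = 0.50 < Kₚ = 4.2, so the forward reaction proceeds.

to the right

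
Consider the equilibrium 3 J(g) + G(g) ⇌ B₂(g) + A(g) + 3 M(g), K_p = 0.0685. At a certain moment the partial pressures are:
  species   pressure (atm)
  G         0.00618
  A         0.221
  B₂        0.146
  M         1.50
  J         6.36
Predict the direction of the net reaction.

no net change (already at equilibrium)

Q_p = P(B₂)·P(A)·P(M)³ / (P(J)³·P(G)) = (0.146)·(0.221)·(1.50)³ / ((6.36)³·(0.00618)) = 0.0685
Q_p = 0.0685 = K_p, so the system is already at equilibrium.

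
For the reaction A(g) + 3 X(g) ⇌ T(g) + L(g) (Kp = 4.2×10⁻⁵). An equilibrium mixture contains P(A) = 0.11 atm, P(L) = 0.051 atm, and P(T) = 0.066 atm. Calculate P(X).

At equilibrium, Kp = P(T)·P(L) / (P(A)·P(X)³) = 4.2×10⁻⁵.
(0.066)·(0.051) / ((0.11)·(P(X))³) = 4.2×10⁻⁵
P(X)³ = 729 ⇒ P(X) = 9.0 atm

P(X) = 9.0 atm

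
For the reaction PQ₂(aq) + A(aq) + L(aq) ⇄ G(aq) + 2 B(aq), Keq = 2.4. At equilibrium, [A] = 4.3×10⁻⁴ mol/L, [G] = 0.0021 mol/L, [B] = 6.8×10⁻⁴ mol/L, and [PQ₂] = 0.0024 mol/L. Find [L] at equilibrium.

At equilibrium, Keq = [G]·[B]² / ([PQ₂]·[A]·[L]) = 2.4.
(0.0021)·(6.8×10⁻⁴)² / ((0.0024)·(4.3×10⁻⁴)·([L])) = 2.4
[L] = 3.92×10⁻⁴ = 3.9×10⁻⁴ mol/L

[L] = 3.9×10⁻⁴ mol/L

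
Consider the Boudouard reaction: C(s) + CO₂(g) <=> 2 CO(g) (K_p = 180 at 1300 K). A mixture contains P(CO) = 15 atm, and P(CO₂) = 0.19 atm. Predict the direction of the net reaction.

(C is a pure solid — omitted from Q_p.)
Q_p = P(CO)² / P(CO₂) = (15)² / (0.19) = 1200
Q_p = 1200 > K_p = 180, so the reverse reaction proceeds.

toward reactants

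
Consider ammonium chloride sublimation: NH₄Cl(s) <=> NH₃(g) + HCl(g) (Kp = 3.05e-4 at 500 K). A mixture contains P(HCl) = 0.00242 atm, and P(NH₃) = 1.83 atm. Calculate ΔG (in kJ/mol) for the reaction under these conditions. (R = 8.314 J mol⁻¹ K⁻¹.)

ΔG = 11.1 kJ/mol

(NH₄Cl is a pure solid — omitted from Qp.)
Qp = P(NH₃)·P(HCl) = (1.83)·(0.00242) = 0.00443
ΔG = RT ln(Qp/Kp) = (8.314 J mol⁻¹ K⁻¹)(500 K) × ln(0.00443/3.05e-4)
   = (4.157 kJ/mol)(2.676) = 11.1 kJ/mol
ΔG > 0, so the forward reaction is non-spontaneous (proceeds in reverse).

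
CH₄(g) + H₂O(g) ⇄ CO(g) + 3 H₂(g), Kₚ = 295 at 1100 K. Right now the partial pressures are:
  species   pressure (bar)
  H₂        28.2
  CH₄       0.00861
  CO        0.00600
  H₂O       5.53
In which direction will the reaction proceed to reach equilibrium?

Qₚ = P(CO)·P(H₂)³ / (P(CH₄)·P(H₂O)) = (0.00600)·(28.2)³ / ((0.00861)·(5.53)) = 2830
Qₚ = 2830 > Kₚ = 295, so the reverse reaction proceeds.

reverse (toward reactants)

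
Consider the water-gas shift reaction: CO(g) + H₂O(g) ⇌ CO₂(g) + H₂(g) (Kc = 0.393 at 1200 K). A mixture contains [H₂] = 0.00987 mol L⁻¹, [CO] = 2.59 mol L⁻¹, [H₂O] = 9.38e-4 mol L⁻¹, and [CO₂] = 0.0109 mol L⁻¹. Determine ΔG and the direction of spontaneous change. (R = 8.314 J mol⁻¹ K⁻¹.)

ΔG = -21.8 kJ/mol; the forward reaction is spontaneous

Qc = [CO₂]·[H₂] / ([CO]·[H₂O]) = (0.0109)·(0.00987) / ((2.59)·(9.38e-4)) = 0.0443
ΔG = RT ln(Qc/Kc) = (8.314 J mol⁻¹ K⁻¹)(1200 K) × ln(0.0443/0.393)
   = (9.977 kJ/mol)(-2.183) = -21.8 kJ/mol
ΔG < 0, so the forward reaction is spontaneous (proceeds forward).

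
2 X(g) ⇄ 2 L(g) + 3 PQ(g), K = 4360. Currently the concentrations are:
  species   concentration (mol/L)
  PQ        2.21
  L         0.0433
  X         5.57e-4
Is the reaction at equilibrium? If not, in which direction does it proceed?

Q = [L]²·[PQ]³ / [X]² = (0.0433)²·(2.21)³ / (5.57e-4)² = 65200
Q = 65200 > K = 4360, so the reverse reaction proceeds.

toward reactants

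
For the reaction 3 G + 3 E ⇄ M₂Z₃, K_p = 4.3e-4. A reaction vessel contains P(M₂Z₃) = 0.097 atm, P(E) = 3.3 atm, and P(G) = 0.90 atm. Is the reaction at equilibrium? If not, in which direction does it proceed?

to the left

Q_p = P(M₂Z₃) / (P(G)³·P(E)³) = (0.097) / ((0.90)³·(3.3)³) = 0.0037
Q_p = 0.0037 > K_p = 4.3e-4, so the reverse reaction proceeds.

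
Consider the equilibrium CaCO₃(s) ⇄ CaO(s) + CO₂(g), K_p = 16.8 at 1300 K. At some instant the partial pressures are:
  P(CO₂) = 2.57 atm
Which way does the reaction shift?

(CaCO₃, CaO are pure solids — omitted from Q_p.)
Q_p = P(CO₂) = 2.57
Q_p = 2.57 < K_p = 16.8, so the forward reaction proceeds.

in the forward direction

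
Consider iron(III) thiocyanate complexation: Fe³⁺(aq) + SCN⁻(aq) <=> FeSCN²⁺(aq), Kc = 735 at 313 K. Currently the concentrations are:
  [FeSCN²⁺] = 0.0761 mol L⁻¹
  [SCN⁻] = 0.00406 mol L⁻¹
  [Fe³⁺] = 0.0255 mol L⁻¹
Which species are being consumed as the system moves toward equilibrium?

none (at equilibrium)

Qc = [FeSCN²⁺] / ([Fe³⁺]·[SCN⁻]) = (0.0761) / ((0.0255)·(0.00406)) = 735
Qc = 735 = Kc; the system is at equilibrium.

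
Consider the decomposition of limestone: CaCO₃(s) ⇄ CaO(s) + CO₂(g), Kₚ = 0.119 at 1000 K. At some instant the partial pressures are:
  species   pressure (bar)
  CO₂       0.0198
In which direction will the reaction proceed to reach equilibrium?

(CaCO₃, CaO are pure solids — omitted from Qₚ.)
Qₚ = P(CO₂) = 0.0198
Qₚ = 0.0198 < Kₚ = 0.119, so the forward reaction proceeds.

toward products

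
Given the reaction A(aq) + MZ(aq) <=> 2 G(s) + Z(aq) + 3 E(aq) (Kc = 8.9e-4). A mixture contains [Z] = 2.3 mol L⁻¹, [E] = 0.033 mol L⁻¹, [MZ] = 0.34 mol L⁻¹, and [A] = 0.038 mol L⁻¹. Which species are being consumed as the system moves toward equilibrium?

G, Z, E (products)

(G is a pure solid — omitted from Qc.)
Qc = [Z]·[E]³ / ([A]·[MZ]) = (2.3)·(0.033)³ / ((0.038)·(0.34)) = 0.0064
Qc = 0.0064 > Kc = 8.9e-4: net reverse reaction.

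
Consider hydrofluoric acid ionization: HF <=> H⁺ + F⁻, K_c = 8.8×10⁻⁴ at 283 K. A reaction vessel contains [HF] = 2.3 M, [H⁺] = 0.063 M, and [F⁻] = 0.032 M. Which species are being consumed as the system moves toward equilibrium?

Q_c = [H⁺]·[F⁻] / [HF] = (0.063)·(0.032) / (2.3) = 8.8×10⁻⁴
Q_c = 8.8×10⁻⁴ = K_c; the system is at equilibrium.

none (at equilibrium)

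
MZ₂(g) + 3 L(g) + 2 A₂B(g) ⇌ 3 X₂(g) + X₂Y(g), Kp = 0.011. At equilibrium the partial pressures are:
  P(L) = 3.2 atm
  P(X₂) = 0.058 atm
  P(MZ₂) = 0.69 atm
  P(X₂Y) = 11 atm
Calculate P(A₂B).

P(A₂B) = 0.093 atm

At equilibrium, Kp = P(X₂)³·P(X₂Y) / (P(MZ₂)·P(L)³·P(A₂B)²) = 0.011.
(0.058)³·(11) / ((0.69)·(3.2)³·(P(A₂B))²) = 0.011
P(A₂B)² = 0.00863 ⇒ P(A₂B) = 0.093 atm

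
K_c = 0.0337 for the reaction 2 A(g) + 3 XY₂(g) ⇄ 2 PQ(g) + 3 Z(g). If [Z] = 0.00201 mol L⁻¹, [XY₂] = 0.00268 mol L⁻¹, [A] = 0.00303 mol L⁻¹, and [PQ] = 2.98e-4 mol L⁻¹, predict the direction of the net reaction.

Q_c = [PQ]²·[Z]³ / ([A]²·[XY₂]³) = (2.98e-4)²·(0.00201)³ / ((0.00303)²·(0.00268)³) = 0.00408
Q_c = 0.00408 < K_c = 0.0337, so the forward reaction proceeds.

forward (toward products)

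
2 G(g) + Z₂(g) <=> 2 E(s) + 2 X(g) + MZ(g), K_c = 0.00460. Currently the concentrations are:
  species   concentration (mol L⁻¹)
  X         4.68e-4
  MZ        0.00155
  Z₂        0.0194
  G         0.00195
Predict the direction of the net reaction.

(E is a pure solid — omitted from Q_c.)
Q_c = [X]²·[MZ] / ([G]²·[Z₂]) = (4.68e-4)²·(0.00155) / ((0.00195)²·(0.0194)) = 0.00460
Q_c = 0.00460 = K_c, so the system is already at equilibrium.

at equilibrium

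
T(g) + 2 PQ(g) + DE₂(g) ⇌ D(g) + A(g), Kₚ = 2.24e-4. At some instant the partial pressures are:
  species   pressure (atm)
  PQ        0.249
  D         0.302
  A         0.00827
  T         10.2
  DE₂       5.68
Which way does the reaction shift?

in the reverse direction

Qₚ = P(D)·P(A) / (P(T)·P(PQ)²·P(DE₂)) = (0.302)·(0.00827) / ((10.2)·(0.249)²·(5.68)) = 6.95e-4
Qₚ = 6.95e-4 > Kₚ = 2.24e-4, so the reverse reaction proceeds.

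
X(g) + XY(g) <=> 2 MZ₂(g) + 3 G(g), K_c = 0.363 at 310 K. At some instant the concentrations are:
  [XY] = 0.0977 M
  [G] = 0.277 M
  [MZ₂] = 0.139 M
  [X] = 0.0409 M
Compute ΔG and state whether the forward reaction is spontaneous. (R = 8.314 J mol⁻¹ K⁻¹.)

ΔG = -3.25 kJ/mol; the forward reaction is spontaneous

Q_c = [MZ₂]²·[G]³ / ([X]·[XY]) = (0.139)²·(0.277)³ / ((0.0409)·(0.0977)) = 0.103
ΔG = RT ln(Q_c/K_c) = (8.314 J mol⁻¹ K⁻¹)(310 K) × ln(0.103/0.363)
   = (2.577 kJ/mol)(-1.260) = -3.25 kJ/mol
ΔG < 0, so the forward reaction is spontaneous (proceeds forward).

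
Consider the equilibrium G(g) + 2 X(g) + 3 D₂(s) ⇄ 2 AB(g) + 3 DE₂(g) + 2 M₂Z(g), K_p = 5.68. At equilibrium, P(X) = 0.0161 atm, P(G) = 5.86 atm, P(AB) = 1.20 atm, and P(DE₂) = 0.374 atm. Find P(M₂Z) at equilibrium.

P(M₂Z) = 0.338 atm

(D₂ is a pure solid — omitted from K_p.)
At equilibrium, K_p = P(AB)²·P(DE₂)³·P(M₂Z)² / (P(G)·P(X)²) = 5.68.
(1.20)²·(0.374)³·(P(M₂Z))² / ((5.86)·(0.0161)²) = 5.68
P(M₂Z)² = 0.115 ⇒ P(M₂Z) = 0.338 atm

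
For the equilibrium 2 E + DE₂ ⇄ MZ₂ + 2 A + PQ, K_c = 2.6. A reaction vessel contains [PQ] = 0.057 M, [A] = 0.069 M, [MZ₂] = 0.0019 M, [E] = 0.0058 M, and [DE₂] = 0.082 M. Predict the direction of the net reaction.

toward products

Q_c = [MZ₂]·[A]²·[PQ] / ([E]²·[DE₂]) = (0.0019)·(0.069)²·(0.057) / ((0.0058)²·(0.082)) = 0.19
Q_c = 0.19 < K_c = 2.6, so the forward reaction proceeds.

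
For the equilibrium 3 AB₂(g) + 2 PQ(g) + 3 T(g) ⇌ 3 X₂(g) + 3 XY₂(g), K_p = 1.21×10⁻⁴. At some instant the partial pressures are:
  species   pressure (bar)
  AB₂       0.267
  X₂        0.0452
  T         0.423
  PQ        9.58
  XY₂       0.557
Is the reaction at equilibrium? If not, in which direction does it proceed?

no net change (already at equilibrium)

Q_p = P(X₂)³·P(XY₂)³ / (P(AB₂)³·P(PQ)²·P(T)³) = (0.0452)³·(0.557)³ / ((0.267)³·(9.58)²·(0.423)³) = 1.21×10⁻⁴
Q_p = 1.21×10⁻⁴ = K_p, so the system is already at equilibrium.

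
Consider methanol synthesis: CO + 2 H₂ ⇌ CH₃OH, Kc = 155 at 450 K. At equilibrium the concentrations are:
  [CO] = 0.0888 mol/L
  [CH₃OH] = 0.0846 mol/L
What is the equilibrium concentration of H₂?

[H₂] = 0.0784 mol/L

At equilibrium, Kc = [CH₃OH] / ([CO]·[H₂]²) = 155.
(0.0846) / ((0.0888)·([H₂])²) = 155
[H₂]² = 0.00615 ⇒ [H₂] = 0.0784 mol/L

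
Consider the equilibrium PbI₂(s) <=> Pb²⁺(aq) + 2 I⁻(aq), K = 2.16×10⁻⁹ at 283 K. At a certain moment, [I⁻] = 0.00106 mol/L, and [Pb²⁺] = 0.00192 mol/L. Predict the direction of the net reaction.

(PbI₂ is a pure solid — omitted from Q.)
Q = [Pb²⁺]·[I⁻]² = (0.00192)·(0.00106)² = 2.16×10⁻⁹
Q = 2.16×10⁻⁹ = K, so the system is already at equilibrium.

neither direction; the system is at equilibrium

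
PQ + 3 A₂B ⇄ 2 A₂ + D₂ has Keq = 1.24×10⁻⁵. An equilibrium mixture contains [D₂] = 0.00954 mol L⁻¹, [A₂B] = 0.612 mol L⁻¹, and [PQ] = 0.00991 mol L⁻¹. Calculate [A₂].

At equilibrium, Keq = [A₂]²·[D₂] / ([PQ]·[A₂B]³) = 1.24×10⁻⁵.
([A₂])²·(0.00954) / ((0.00991)·(0.612)³) = 1.24×10⁻⁵
[A₂]² = 2.95×10⁻⁶ ⇒ [A₂] = 0.00172 mol L⁻¹

[A₂] = 0.00172 mol L⁻¹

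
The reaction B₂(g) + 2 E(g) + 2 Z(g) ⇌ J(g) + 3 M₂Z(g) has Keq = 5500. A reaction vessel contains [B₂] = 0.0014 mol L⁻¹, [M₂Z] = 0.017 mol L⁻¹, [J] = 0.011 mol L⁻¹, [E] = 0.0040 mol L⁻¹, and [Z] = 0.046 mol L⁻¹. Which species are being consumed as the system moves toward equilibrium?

B₂, E, Z (reactants)

Q = [J]·[M₂Z]³ / ([B₂]·[E]²·[Z]²) = (0.011)·(0.017)³ / ((0.0014)·(0.0040)²·(0.046)²) = 1100
Q = 1100 < Keq = 5500: net forward reaction.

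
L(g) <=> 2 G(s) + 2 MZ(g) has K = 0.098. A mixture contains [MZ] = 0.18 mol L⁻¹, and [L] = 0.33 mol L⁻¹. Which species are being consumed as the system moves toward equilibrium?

(G is a pure solid — omitted from Q.)
Q = [MZ]² / [L] = (0.18)² / (0.33) = 0.098
Q = 0.098 = K; the system is at equilibrium.

none (at equilibrium)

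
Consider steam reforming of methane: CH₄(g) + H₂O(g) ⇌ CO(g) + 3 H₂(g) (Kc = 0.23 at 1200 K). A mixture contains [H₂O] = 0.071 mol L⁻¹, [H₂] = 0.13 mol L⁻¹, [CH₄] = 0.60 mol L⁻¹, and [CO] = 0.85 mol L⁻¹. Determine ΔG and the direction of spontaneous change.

Qc = [CO]·[H₂]³ / ([CH₄]·[H₂O]) = (0.85)·(0.13)³ / ((0.60)·(0.071)) = 0.0438
ΔG = RT ln(Qc/Kc) = (8.314 J mol⁻¹ K⁻¹)(1200 K) × ln(0.0438/0.23)
   = (9.977 kJ/mol)(-1.658) = -16.5 kJ/mol
ΔG < 0, so the forward reaction is spontaneous (proceeds forward).

ΔG = -16.5 kJ/mol; the forward reaction is spontaneous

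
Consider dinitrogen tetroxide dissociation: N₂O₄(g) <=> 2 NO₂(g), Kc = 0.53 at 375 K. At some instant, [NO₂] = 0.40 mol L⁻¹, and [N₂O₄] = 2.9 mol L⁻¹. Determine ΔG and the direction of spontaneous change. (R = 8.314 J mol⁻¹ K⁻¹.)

ΔG = -7.05 kJ/mol; the forward reaction is spontaneous

Qc = [NO₂]² / [N₂O₄] = (0.40)² / (2.9) = 0.0552
ΔG = RT ln(Qc/Kc) = (8.314 J mol⁻¹ K⁻¹)(375 K) × ln(0.0552/0.53)
   = (3.118 kJ/mol)(-2.262) = -7.05 kJ/mol
ΔG < 0, so the forward reaction is spontaneous (proceeds forward).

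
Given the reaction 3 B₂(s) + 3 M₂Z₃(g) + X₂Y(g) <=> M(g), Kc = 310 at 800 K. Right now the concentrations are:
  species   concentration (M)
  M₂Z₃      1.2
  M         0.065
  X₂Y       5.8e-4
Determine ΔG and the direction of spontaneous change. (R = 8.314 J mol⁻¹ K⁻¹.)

ΔG = -10.4 kJ/mol; the forward reaction is spontaneous

(B₂ is a pure solid — omitted from Qc.)
Qc = [M] / ([M₂Z₃]³·[X₂Y]) = (0.065) / ((1.2)³·(5.8e-4)) = 64.9
ΔG = RT ln(Qc/Kc) = (8.314 J mol⁻¹ K⁻¹)(800 K) × ln(64.9/310)
   = (6.651 kJ/mol)(-1.564) = -10.4 kJ/mol
ΔG < 0, so the forward reaction is spontaneous (proceeds forward).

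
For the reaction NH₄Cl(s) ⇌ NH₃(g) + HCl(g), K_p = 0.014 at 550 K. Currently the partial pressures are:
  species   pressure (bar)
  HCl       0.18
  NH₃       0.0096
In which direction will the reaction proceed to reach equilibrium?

toward products

(NH₄Cl is a pure solid — omitted from Q_p.)
Q_p = P(NH₃)·P(HCl) = (0.0096)·(0.18) = 0.0017
Q_p = 0.0017 < K_p = 0.014, so the forward reaction proceeds.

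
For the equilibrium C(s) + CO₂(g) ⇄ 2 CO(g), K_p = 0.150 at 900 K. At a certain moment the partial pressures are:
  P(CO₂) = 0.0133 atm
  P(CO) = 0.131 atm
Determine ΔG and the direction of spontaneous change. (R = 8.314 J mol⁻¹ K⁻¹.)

ΔG = 16.1 kJ/mol; the forward reaction is non-spontaneous

(C is a pure solid — omitted from Q_p.)
Q_p = P(CO)² / P(CO₂) = (0.131)² / (0.0133) = 1.29
ΔG = RT ln(Q_p/K_p) = (8.314 J mol⁻¹ K⁻¹)(900 K) × ln(1.29/0.150)
   = (7.483 kJ/mol)(2.152) = 16.1 kJ/mol
ΔG > 0, so the forward reaction is non-spontaneous (proceeds in reverse).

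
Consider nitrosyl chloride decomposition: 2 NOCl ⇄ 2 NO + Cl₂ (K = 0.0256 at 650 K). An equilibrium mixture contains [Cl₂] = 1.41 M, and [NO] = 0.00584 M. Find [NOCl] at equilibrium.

[NOCl] = 0.0433 M

At equilibrium, K = [NO]²·[Cl₂] / [NOCl]² = 0.0256.
(0.00584)²·(1.41) / ([NOCl])² = 0.0256
[NOCl]² = 0.00188 ⇒ [NOCl] = 0.0433 M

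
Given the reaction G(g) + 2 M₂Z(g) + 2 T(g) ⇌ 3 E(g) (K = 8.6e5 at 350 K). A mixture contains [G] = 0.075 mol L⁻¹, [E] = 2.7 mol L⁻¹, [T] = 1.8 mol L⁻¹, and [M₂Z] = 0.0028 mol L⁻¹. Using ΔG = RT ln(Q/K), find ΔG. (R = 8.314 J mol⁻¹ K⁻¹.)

Q = [E]³ / ([G]·[M₂Z]²·[T]²) = (2.7)³ / ((0.075)·(0.0028)²·(1.8)²) = 1.03e7
ΔG = RT ln(Q/K) = (8.314 J mol⁻¹ K⁻¹)(350 K) × ln(1.03e7/8.6e5)
   = (2.910 kJ/mol)(2.483) = 7.23 kJ/mol
ΔG > 0, so the forward reaction is non-spontaneous (proceeds in reverse).

ΔG = 7.23 kJ/mol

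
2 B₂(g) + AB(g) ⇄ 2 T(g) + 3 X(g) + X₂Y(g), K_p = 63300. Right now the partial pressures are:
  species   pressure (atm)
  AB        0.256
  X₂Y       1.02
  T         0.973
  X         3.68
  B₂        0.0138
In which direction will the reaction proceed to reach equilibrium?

Q_p = P(T)²·P(X)³·P(X₂Y) / (P(B₂)²·P(AB)) = (0.973)²·(3.68)³·(1.02) / ((0.0138)²·(0.256)) = 9.87e5
Q_p = 9.87e5 > K_p = 63300, so the reverse reaction proceeds.

toward reactants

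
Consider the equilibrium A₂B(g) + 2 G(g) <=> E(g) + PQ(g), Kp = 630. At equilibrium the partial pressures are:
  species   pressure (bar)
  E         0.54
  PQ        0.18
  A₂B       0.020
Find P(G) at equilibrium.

P(G) = 0.088 bar

At equilibrium, Kp = P(E)·P(PQ) / (P(A₂B)·P(G)²) = 630.
(0.54)·(0.18) / ((0.020)·(P(G))²) = 630
P(G)² = 0.00771 ⇒ P(G) = 0.088 bar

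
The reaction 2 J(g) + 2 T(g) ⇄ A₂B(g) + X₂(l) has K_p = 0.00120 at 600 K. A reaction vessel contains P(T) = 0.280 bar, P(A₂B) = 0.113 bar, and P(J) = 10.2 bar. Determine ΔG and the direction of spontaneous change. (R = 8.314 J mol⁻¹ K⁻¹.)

(X₂ is a pure liquid — omitted from Q_p.)
Q_p = P(A₂B) / (P(J)²·P(T)²) = (0.113) / ((10.2)²·(0.280)²) = 0.0139
ΔG = RT ln(Q_p/K_p) = (8.314 J mol⁻¹ K⁻¹)(600 K) × ln(0.0139/0.00120)
   = (4.988 kJ/mol)(2.450) = 12.2 kJ/mol
ΔG > 0, so the forward reaction is non-spontaneous (proceeds in reverse).

ΔG = 12.2 kJ/mol; the forward reaction is non-spontaneous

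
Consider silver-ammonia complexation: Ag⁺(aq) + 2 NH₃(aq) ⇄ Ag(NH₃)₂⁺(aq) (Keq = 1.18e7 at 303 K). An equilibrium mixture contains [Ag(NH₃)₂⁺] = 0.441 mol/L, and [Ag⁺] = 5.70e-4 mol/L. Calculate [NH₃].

At equilibrium, Keq = [Ag(NH₃)₂⁺] / ([Ag⁺]·[NH₃]²) = 1.18e7.
(0.441) / ((5.70e-4)·([NH₃])²) = 1.18e7
[NH₃]² = 6.56e-5 ⇒ [NH₃] = 0.00810 mol/L

[NH₃] = 0.00810 mol/L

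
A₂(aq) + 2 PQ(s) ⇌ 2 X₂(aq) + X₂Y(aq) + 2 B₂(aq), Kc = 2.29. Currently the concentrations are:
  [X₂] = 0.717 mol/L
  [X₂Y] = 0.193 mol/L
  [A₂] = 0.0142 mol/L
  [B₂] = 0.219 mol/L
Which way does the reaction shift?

in the forward direction

(PQ is a pure solid — omitted from Qc.)
Qc = [X₂]²·[X₂Y]·[B₂]² / [A₂] = (0.717)²·(0.193)·(0.219)² / (0.0142) = 0.335
Qc = 0.335 < Kc = 2.29, so the forward reaction proceeds.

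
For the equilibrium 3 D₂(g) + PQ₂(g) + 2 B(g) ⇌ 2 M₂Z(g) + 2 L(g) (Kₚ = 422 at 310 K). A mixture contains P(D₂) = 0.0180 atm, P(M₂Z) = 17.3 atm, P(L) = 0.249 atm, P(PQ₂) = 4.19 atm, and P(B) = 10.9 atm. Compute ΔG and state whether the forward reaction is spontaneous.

ΔG = 7.00 kJ/mol; the forward reaction is non-spontaneous

Qₚ = P(M₂Z)²·P(L)² / (P(D₂)³·P(PQ₂)·P(B)²) = (17.3)²·(0.249)² / ((0.0180)³·(4.19)·(10.9)²) = 6390
ΔG = RT ln(Qₚ/Kₚ) = (8.314 J mol⁻¹ K⁻¹)(310 K) × ln(6390/422)
   = (2.577 kJ/mol)(2.717) = 7.00 kJ/mol
ΔG > 0, so the forward reaction is non-spontaneous (proceeds in reverse).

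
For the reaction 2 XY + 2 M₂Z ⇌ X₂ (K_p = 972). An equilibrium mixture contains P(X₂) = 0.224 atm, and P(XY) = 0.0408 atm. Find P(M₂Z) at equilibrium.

P(M₂Z) = 0.372 atm

At equilibrium, K_p = P(X₂) / (P(XY)²·P(M₂Z)²) = 972.
(0.224) / ((0.0408)²·(P(M₂Z))²) = 972
P(M₂Z)² = 0.138 ⇒ P(M₂Z) = 0.372 atm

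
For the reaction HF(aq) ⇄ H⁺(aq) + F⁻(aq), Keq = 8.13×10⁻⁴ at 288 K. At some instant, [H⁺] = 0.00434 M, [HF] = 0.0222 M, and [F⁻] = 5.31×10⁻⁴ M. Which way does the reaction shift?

to the right

Q = [H⁺]·[F⁻] / [HF] = (0.00434)·(5.31×10⁻⁴) / (0.0222) = 1.04×10⁻⁴
Q = 1.04×10⁻⁴ < Keq = 8.13×10⁻⁴, so the forward reaction proceeds.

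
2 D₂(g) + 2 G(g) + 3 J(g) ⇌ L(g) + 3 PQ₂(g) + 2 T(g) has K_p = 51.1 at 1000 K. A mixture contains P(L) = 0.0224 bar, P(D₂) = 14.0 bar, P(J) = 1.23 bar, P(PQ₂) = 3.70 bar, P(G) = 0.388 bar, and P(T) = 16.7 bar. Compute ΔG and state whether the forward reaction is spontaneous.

Q_p = P(L)·P(PQ₂)³·P(T)² / (P(D₂)²·P(G)²·P(J)³) = (0.0224)·(3.70)³·(16.7)² / ((14.0)²·(0.388)²·(1.23)³) = 5.76
ΔG = RT ln(Q_p/K_p) = (8.314 J mol⁻¹ K⁻¹)(1000 K) × ln(5.76/51.1)
   = (8.314 kJ/mol)(-2.183) = -18.1 kJ/mol
ΔG < 0, so the forward reaction is spontaneous (proceeds forward).

ΔG = -18.1 kJ/mol; the forward reaction is spontaneous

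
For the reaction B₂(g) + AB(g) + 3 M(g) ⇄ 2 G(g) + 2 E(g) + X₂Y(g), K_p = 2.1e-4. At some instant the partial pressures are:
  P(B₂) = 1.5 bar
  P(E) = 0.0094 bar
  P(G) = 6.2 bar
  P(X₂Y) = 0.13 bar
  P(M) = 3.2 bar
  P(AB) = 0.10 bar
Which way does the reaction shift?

Q_p = P(G)²·P(E)²·P(X₂Y) / (P(B₂)·P(AB)·P(M)³) = (6.2)²·(0.0094)²·(0.13) / ((1.5)·(0.10)·(3.2)³) = 9.0e-5
Q_p = 9.0e-5 < K_p = 2.1e-4, so the forward reaction proceeds.

forward (toward products)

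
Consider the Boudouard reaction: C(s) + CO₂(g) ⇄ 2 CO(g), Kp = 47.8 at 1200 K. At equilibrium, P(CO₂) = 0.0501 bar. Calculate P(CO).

(C is a pure solid — omitted from Kp.)
At equilibrium, Kp = P(CO)² / P(CO₂) = 47.8.
(P(CO))² / (0.0501) = 47.8
P(CO)² = 2.39 ⇒ P(CO) = 1.55 bar

P(CO) = 1.55 bar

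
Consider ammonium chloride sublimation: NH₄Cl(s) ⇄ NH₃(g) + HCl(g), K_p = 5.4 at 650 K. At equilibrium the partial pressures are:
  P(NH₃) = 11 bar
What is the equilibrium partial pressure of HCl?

(NH₄Cl is a pure solid — omitted from K_p.)
At equilibrium, K_p = P(NH₃)·P(HCl) = 5.4.
(11)·(P(HCl)) = 5.4
P(HCl) = 0.491 = 0.49 bar

P(HCl) = 0.49 bar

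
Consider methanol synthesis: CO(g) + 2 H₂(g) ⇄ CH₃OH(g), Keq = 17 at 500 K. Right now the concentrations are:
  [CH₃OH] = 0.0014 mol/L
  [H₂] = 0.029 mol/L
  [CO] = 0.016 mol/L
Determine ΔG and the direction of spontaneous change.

ΔG = 7.53 kJ/mol; the forward reaction is non-spontaneous

Q = [CH₃OH] / ([CO]·[H₂]²) = (0.0014) / ((0.016)·(0.029)²) = 104
ΔG = RT ln(Q/Keq) = (8.314 J mol⁻¹ K⁻¹)(500 K) × ln(104/17)
   = (4.157 kJ/mol)(1.811) = 7.53 kJ/mol
ΔG > 0, so the forward reaction is non-spontaneous (proceeds in reverse).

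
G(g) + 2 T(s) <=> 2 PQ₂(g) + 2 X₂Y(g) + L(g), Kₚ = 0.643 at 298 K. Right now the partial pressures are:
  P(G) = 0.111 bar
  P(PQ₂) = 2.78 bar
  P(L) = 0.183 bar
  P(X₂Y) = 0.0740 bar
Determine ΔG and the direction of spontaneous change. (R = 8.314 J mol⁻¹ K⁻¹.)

ΔG = -5.50 kJ/mol; the forward reaction is spontaneous

(T is a pure solid — omitted from Qₚ.)
Qₚ = P(PQ₂)²·P(X₂Y)²·P(L) / P(G) = (2.78)²·(0.0740)²·(0.183) / (0.111) = 0.0698
ΔG = RT ln(Qₚ/Kₚ) = (8.314 J mol⁻¹ K⁻¹)(298 K) × ln(0.0698/0.643)
   = (2.478 kJ/mol)(-2.221) = -5.50 kJ/mol
ΔG < 0, so the forward reaction is spontaneous (proceeds forward).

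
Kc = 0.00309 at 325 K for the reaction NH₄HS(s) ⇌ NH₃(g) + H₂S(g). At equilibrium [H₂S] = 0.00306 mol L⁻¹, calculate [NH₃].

[NH₃] = 1.01 mol L⁻¹

(NH₄HS is a pure solid — omitted from Kc.)
At equilibrium, Kc = [NH₃]·[H₂S] = 0.00309.
([NH₃])·(0.00306) = 0.00309
[NH₃] = 1.01 mol L⁻¹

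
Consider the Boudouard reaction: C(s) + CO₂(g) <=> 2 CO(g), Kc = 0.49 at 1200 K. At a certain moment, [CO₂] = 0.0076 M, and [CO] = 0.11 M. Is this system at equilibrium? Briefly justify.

no; Q > K, reaction proceeds in reverse

(C is a pure solid — omitted from Qc.)
Qc = [CO]² / [CO₂] = (0.11)² / (0.0076) = 1.6
Qc = 1.6 > Kc = 0.49: net reverse reaction.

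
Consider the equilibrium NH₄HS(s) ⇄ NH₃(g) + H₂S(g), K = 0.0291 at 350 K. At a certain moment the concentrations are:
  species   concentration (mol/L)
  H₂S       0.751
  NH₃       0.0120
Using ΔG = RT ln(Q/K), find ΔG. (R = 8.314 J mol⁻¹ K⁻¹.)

(NH₄HS is a pure solid — omitted from Q.)
Q = [NH₃]·[H₂S] = (0.0120)·(0.751) = 0.00901
ΔG = RT ln(Q/K) = (8.314 J mol⁻¹ K⁻¹)(350 K) × ln(0.00901/0.0291)
   = (2.910 kJ/mol)(-1.172) = -3.41 kJ/mol
ΔG < 0, so the forward reaction is spontaneous (proceeds forward).

ΔG = -3.41 kJ/mol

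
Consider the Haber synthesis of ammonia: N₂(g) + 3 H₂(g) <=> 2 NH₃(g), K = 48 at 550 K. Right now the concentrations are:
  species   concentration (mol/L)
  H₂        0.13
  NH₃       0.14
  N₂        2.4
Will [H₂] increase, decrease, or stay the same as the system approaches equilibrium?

Q = [NH₃]² / ([N₂]·[H₂]³) = (0.14)² / ((2.4)·(0.13)³) = 3.7
Q = 3.7 < K = 48: net forward reaction.
H₂ is a reactant, so it decreases.

decrease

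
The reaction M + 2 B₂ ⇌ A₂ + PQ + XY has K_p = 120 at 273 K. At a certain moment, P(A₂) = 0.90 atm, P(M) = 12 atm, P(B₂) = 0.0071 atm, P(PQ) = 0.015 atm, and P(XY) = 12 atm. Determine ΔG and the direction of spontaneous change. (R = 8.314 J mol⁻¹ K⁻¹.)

ΔG = 1.82 kJ/mol; the forward reaction is non-spontaneous

Q_p = P(A₂)·P(PQ)·P(XY) / (P(M)·P(B₂)²) = (0.90)·(0.015)·(12) / ((12)·(0.0071)²) = 268
ΔG = RT ln(Q_p/K_p) = (8.314 J mol⁻¹ K⁻¹)(273 K) × ln(268/120)
   = (2.270 kJ/mol)(0.8035) = 1.82 kJ/mol
ΔG > 0, so the forward reaction is non-spontaneous (proceeds in reverse).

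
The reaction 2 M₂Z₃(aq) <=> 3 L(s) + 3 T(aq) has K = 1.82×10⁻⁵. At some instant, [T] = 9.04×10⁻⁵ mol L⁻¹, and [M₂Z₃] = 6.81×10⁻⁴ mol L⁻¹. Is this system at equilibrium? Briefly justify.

(L is a pure solid — omitted from Q.)
Q = [T]³ / [M₂Z₃]² = (9.04×10⁻⁵)³ / (6.81×10⁻⁴)² = 1.59×10⁻⁶
Q = 1.59×10⁻⁶ < K = 1.82×10⁻⁵: net forward reaction.

no; Q < K, reaction proceeds forward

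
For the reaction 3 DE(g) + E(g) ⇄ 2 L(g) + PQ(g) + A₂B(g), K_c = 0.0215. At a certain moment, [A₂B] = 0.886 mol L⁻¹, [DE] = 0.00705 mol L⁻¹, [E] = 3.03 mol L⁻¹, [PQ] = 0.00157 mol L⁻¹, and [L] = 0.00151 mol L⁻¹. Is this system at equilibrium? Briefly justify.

no; Q < K, reaction proceeds forward

Q_c = [L]²·[PQ]·[A₂B] / ([DE]³·[E]) = (0.00151)²·(0.00157)·(0.886) / ((0.00705)³·(3.03)) = 0.00299
Q_c = 0.00299 < K_c = 0.0215: net forward reaction.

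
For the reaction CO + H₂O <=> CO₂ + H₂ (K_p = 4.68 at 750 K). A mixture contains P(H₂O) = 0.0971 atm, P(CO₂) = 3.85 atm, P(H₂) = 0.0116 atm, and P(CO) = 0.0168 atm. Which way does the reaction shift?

toward reactants

Q_p = P(CO₂)·P(H₂) / (P(CO)·P(H₂O)) = (3.85)·(0.0116) / ((0.0168)·(0.0971)) = 27.4
Q_p = 27.4 > K_p = 4.68, so the reverse reaction proceeds.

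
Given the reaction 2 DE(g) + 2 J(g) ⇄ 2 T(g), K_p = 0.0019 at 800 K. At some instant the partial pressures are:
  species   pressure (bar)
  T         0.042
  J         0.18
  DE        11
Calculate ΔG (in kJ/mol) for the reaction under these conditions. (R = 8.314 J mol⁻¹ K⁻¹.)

ΔG = -9.58 kJ/mol

Q_p = P(T)² / (P(DE)²·P(J)²) = (0.042)² / ((11)²·(0.18)²) = 4.50×10⁻⁴
ΔG = RT ln(Q_p/K_p) = (8.314 J mol⁻¹ K⁻¹)(800 K) × ln(4.50×10⁻⁴/0.0019)
   = (6.651 kJ/mol)(-1.440) = -9.58 kJ/mol
ΔG < 0, so the forward reaction is spontaneous (proceeds forward).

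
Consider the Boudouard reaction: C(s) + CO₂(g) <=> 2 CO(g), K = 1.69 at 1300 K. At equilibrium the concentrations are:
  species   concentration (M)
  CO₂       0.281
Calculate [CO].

[CO] = 0.689 M

(C is a pure solid — omitted from K.)
At equilibrium, K = [CO]² / [CO₂] = 1.69.
([CO])² / (0.281) = 1.69
[CO]² = 0.475 ⇒ [CO] = 0.689 M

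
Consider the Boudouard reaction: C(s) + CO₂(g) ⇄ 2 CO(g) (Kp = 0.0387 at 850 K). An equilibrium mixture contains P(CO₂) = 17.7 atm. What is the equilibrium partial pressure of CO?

P(CO) = 0.828 atm

(C is a pure solid — omitted from Kp.)
At equilibrium, Kp = P(CO)² / P(CO₂) = 0.0387.
(P(CO))² / (17.7) = 0.0387
P(CO)² = 0.685 ⇒ P(CO) = 0.828 atm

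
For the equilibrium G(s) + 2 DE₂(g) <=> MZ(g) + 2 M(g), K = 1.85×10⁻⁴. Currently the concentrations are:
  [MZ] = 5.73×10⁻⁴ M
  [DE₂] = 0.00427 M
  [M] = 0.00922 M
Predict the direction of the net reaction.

(G is a pure solid — omitted from Q.)
Q = [MZ]·[M]² / [DE₂]² = (5.73×10⁻⁴)·(0.00922)² / (0.00427)² = 0.00267
Q = 0.00267 > K = 1.85×10⁻⁴, so the reverse reaction proceeds.

toward reactants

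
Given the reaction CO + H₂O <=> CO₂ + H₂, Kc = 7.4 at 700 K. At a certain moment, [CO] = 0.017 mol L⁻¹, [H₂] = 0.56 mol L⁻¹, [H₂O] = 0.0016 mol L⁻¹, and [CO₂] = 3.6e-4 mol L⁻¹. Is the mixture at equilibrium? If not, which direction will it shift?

yes, at equilibrium

Qc = [CO₂]·[H₂] / ([CO]·[H₂O]) = (3.6e-4)·(0.56) / ((0.017)·(0.0016)) = 7.4
Qc = 7.4 = Kc; the system is at equilibrium.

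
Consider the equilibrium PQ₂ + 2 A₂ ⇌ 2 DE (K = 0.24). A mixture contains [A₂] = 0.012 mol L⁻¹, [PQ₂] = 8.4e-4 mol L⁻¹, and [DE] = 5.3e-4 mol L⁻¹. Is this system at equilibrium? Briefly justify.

no; Q > K, reaction proceeds in reverse

Q = [DE]² / ([PQ₂]·[A₂]²) = (5.3e-4)² / ((8.4e-4)·(0.012)²) = 2.3
Q = 2.3 > K = 0.24: net reverse reaction.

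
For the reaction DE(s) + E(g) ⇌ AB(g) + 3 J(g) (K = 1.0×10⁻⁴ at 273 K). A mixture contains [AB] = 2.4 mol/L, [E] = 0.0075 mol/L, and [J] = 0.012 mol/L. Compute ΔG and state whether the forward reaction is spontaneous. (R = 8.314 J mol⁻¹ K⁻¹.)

(DE is a pure solid — omitted from Q.)
Q = [AB]·[J]³ / [E] = (2.4)·(0.012)³ / (0.0075) = 5.53×10⁻⁴
ΔG = RT ln(Q/K) = (8.314 J mol⁻¹ K⁻¹)(273 K) × ln(5.53×10⁻⁴/1.0×10⁻⁴)
   = (2.270 kJ/mol)(1.710) = 3.88 kJ/mol
ΔG > 0, so the forward reaction is non-spontaneous (proceeds in reverse).

ΔG = 3.88 kJ/mol; the forward reaction is non-spontaneous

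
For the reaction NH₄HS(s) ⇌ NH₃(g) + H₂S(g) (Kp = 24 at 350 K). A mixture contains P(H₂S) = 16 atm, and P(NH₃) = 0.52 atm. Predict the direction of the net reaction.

to the right

(NH₄HS is a pure solid — omitted from Qp.)
Qp = P(NH₃)·P(H₂S) = (0.52)·(16) = 8.3
Qp = 8.3 < Kp = 24, so the forward reaction proceeds.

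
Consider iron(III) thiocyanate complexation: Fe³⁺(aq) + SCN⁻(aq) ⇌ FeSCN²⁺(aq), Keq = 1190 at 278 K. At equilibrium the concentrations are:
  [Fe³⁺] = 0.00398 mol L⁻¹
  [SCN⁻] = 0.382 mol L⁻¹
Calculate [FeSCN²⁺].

[FeSCN²⁺] = 1.81 mol L⁻¹

At equilibrium, Keq = [FeSCN²⁺] / ([Fe³⁺]·[SCN⁻]) = 1190.
([FeSCN²⁺]) / ((0.00398)·(0.382)) = 1190
[FeSCN²⁺] = 1.81 mol L⁻¹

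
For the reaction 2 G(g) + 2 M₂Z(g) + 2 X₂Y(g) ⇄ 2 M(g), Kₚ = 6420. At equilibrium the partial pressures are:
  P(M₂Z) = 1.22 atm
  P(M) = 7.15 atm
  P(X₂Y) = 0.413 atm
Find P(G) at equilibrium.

At equilibrium, Kₚ = P(M)² / (P(G)²·P(M₂Z)²·P(X₂Y)²) = 6420.
(7.15)² / ((P(G))²·(1.22)²·(0.413)²) = 6420
P(G)² = 0.0314 ⇒ P(G) = 0.177 atm

P(G) = 0.177 atm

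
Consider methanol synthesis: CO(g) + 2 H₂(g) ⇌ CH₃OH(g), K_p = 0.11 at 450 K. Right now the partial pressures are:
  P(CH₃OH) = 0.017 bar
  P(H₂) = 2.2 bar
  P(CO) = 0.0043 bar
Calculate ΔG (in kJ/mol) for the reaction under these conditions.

Q_p = P(CH₃OH) / (P(CO)·P(H₂)²) = (0.017) / ((0.0043)·(2.2)²) = 0.817
ΔG = RT ln(Q_p/K_p) = (8.314 J mol⁻¹ K⁻¹)(450 K) × ln(0.817/0.11)
   = (3.741 kJ/mol)(2.005) = 7.50 kJ/mol
ΔG > 0, so the forward reaction is non-spontaneous (proceeds in reverse).

ΔG = 7.50 kJ/mol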